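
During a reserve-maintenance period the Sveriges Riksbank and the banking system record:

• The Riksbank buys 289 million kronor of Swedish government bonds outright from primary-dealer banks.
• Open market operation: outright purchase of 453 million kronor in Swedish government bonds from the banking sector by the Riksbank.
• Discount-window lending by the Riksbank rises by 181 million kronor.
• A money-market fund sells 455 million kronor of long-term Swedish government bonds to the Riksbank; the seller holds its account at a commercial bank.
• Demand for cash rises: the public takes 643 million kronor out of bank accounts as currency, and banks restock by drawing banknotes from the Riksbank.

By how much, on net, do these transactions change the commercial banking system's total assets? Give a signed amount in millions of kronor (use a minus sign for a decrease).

Riksbank balance sheet:
  Assets:      Securities +1197M, Loans to banks +181M
  Liabilities: Bank reserves +735M, Currency in circulation +643M
Commercial banking system:
  Assets:      Reserves at CB +735M, Securities −742M
  Liabilities: Checkable deposits −188M, Borrowings from CB +181M
Change in total bank assets = -7 million.

-7 million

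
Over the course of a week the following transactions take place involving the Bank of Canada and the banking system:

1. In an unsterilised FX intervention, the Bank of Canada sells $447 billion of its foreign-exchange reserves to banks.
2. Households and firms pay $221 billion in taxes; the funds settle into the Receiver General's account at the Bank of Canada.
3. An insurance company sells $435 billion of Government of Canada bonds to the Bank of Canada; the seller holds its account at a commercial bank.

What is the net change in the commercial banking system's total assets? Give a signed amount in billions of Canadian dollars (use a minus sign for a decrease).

FX sale $447 billion: just an asset swap on bank balance sheets → 0.
Government account inflow $221 billion: bank balance sheets shrink → −$221B.
Asset purchase (from non-banks) $435 billion: bank balance sheets expand → +$435B.
Net: 0 − 221 + 435 = +$214 billion.

+$214 billion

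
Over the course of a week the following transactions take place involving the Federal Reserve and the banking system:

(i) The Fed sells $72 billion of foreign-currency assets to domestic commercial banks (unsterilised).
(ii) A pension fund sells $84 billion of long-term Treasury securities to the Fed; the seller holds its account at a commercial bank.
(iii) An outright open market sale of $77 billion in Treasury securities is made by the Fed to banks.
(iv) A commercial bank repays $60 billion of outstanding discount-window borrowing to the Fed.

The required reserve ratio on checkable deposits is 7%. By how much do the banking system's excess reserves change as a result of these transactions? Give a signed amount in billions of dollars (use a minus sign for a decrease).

FX sale $72 billion: reserves −$72B, deposits 0.
Asset purchase (from non-banks) $84 billion: reserves +$84B, deposits +$84B.
OMO sale (to banks) $77 billion: reserves −$77B, deposits 0.
Discount-window repayment $60 billion: reserves −$60B, deposits 0.
Totals: Δreserves = −$125B, Δdeposits = +$84B.
Δrequired reserves = 7% × +$84B = +$5.88B.
Δexcess reserves = Δreserves − Δrequired = −$125B − (+$5.88B) = -$130.88 billion.

-$130.88 billion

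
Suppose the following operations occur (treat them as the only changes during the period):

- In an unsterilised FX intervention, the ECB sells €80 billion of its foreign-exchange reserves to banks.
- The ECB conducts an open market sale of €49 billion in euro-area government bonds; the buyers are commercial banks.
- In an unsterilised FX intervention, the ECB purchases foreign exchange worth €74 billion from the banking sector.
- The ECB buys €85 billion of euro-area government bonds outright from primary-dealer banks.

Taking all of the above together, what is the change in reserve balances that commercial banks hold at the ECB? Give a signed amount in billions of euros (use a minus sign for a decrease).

ECB balance sheet:
  Assets:      Securities +€36B, Foreign assets −€6B
  Liabilities: Bank reserves +€30B
Commercial banking system:
  Assets:      Reserves at CB +€30B, Securities −€36B, Foreign assets +€6B
  Liabilities: no change
So the change in reserve balances that commercial banks hold at the ECB is +€30 billion.

+€30 billion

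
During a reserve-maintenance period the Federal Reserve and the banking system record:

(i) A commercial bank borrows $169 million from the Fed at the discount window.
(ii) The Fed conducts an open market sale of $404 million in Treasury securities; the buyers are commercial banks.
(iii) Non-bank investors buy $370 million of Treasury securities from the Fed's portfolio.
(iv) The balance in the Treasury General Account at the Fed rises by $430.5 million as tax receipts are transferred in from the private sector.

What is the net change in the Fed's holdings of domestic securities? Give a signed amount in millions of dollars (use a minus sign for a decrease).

-$774 million

Discount-window loan $169 million: the Fed's securities portfolio is untouched → 0.
OMO sale (to banks) $404 million: securities removed from the Fed's portfolio → −$404M.
Asset sale (to non-banks) $370 million: securities removed from the Fed's portfolio → −$370M.
Government account inflow $430.5 million: the Fed's securities portfolio is untouched → 0.
Net: 0 − 404 − 370 + 0 = -$774 million.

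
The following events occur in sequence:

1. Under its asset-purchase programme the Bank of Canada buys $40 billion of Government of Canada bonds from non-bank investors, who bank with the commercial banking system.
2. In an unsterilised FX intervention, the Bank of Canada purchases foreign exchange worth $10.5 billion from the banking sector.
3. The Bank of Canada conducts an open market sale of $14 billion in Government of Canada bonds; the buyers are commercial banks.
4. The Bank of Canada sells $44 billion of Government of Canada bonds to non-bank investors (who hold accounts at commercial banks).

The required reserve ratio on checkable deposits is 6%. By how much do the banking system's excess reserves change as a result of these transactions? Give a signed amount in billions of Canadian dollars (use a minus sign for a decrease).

Asset purchase (from non-banks) $40 billion: reserves +$40B, deposits +$40B.
FX purchase $10.5 billion: reserves +$10.5B, deposits 0.
OMO sale (to banks) $14 billion: reserves −$14B, deposits 0.
Asset sale (to non-banks) $44 billion: reserves −$44B, deposits −$44B.
Totals: Δreserves = −$7.5B, Δdeposits = −$4B.
Δrequired reserves = 6% × −$4B = −$0.24B.
Δexcess reserves = Δreserves − Δrequired = −$7.5B − (−$0.24B) = -$7.26 billion.

-$7.26 billion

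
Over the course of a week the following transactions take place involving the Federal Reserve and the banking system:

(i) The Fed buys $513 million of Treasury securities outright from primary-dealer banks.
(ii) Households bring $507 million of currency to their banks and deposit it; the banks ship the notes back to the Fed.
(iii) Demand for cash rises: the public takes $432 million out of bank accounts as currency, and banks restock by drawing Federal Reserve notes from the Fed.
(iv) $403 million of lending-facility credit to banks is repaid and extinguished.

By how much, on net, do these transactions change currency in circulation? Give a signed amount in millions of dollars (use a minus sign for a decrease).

Fed balance sheet:
  Assets:      Securities +$513M, Loans to banks −$403M
  Liabilities: Bank reserves +$185M, Currency in circulation −$75M
Commercial banking system:
  Assets:      Reserves at CB +$185M, Securities −$513M
  Liabilities: Checkable deposits +$75M, Borrowings from CB −$403M
So the change in currency in circulation is -$75 million.

-$75 million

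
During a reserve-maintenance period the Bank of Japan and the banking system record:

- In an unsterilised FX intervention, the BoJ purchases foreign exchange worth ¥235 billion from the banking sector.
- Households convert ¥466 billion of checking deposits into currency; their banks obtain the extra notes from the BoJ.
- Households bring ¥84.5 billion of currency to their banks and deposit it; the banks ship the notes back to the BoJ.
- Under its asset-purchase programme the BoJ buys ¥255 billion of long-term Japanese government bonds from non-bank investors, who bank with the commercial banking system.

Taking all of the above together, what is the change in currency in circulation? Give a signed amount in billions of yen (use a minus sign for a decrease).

FX purchase ¥235 billion: no currency enters or leaves circulation → 0.
Currency withdrawal ¥466 billion: notes leave the central bank → +¥466B.
Currency deposit ¥84.5 billion: notes return to the central bank → −¥84.5B.
Asset purchase (from non-banks) ¥255 billion: no currency enters or leaves circulation → 0.
Net: 0 + 466 − 84.5 + 0 = +¥381.5 billion.

+¥381.5 billion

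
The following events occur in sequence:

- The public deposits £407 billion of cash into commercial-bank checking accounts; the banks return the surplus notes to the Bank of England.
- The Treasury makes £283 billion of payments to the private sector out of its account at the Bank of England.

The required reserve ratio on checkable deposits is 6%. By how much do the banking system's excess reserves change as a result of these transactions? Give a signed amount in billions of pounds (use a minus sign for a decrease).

Currency deposit £407 billion: reserves +£407B, deposits +£407B.
Government spending £283 billion: reserves +£283B, deposits +£283B.
Totals: Δreserves = +£690B, Δdeposits = +£690B.
Δrequired reserves = 6% × +£690B = +£41.4B.
Δexcess reserves = Δreserves − Δrequired = +£690B − (+£41.4B) = +£648.6 billion.

+£648.6 billion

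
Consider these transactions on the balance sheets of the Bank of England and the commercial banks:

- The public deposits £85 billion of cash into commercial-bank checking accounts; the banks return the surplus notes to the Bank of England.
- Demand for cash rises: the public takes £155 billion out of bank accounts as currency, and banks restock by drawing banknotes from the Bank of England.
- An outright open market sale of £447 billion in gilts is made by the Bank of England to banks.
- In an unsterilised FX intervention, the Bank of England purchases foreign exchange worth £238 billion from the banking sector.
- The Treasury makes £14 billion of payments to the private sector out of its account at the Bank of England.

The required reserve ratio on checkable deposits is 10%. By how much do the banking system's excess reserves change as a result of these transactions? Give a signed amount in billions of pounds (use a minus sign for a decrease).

Currency deposit £85 billion: reserves +£85B, deposits +£85B.
Currency withdrawal £155 billion: reserves −£155B, deposits −£155B.
OMO sale (to banks) £447 billion: reserves −£447B, deposits 0.
FX purchase £238 billion: reserves +£238B, deposits 0.
Government spending £14 billion: reserves +£14B, deposits +£14B.
Totals: Δreserves = −£265B, Δdeposits = −£56B.
Δrequired reserves = 10% × −£56B = −£5.6B.
Δexcess reserves = Δreserves − Δrequired = −£265B − (−£5.6B) = -£259.4 billion.

-£259.4 billion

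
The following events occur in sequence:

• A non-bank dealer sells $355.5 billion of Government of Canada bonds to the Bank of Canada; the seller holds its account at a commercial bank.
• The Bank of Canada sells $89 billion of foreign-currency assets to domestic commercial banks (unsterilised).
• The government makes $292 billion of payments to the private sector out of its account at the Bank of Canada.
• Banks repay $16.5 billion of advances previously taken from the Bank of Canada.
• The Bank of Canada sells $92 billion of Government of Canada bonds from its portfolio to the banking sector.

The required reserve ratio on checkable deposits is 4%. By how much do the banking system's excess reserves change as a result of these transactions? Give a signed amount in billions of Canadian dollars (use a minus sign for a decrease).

+$424.1 billion

Asset purchase (from non-banks) $355.5 billion: reserves +$355.5B, deposits +$355.5B.
FX sale $89 billion: reserves −$89B, deposits 0.
Government spending $292 billion: reserves +$292B, deposits +$292B.
Discount-window repayment $16.5 billion: reserves −$16.5B, deposits 0.
OMO sale (to banks) $92 billion: reserves −$92B, deposits 0.
Totals: Δreserves = +$450B, Δdeposits = +$647.5B.
Δrequired reserves = 4% × +$647.5B = +$25.9B.
Δexcess reserves = Δreserves − Δrequired = +$450B − (+$25.9B) = +$424.1 billion.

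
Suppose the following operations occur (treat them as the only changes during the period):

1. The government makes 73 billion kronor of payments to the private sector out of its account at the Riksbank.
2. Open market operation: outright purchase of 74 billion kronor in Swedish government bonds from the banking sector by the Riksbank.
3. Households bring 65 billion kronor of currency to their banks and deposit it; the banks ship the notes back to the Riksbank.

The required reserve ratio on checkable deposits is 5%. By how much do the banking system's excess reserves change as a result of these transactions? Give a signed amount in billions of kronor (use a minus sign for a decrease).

+205.1 billion

Government spending 73 billion kronor: reserves +73B, deposits +73B.
OMO purchase (from banks) 74 billion kronor: reserves +74B, deposits 0.
Currency deposit 65 billion kronor: reserves +65B, deposits +65B.
Totals: Δreserves = +212B, Δdeposits = +138B.
Δrequired reserves = 5% × +138B = +6.9B.
Δexcess reserves = Δreserves − Δrequired = +212B − (+6.9B) = +205.1 billion.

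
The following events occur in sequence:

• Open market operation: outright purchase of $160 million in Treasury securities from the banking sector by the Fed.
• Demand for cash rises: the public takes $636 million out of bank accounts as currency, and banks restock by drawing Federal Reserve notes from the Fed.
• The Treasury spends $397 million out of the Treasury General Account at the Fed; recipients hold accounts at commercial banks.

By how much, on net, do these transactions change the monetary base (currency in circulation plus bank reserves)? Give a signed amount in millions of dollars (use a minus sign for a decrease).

OMO purchase (from banks) $160 million: Fed balance sheet expands → +$160M.
Currency withdrawal $636 million: just a shift between currency and reserves — both are base money → 0.
Government spending $397 million: a non-base liability converts back to reserves → +$397M.
Net: 160 + 0 + 397 = +$557 million.

+$557 million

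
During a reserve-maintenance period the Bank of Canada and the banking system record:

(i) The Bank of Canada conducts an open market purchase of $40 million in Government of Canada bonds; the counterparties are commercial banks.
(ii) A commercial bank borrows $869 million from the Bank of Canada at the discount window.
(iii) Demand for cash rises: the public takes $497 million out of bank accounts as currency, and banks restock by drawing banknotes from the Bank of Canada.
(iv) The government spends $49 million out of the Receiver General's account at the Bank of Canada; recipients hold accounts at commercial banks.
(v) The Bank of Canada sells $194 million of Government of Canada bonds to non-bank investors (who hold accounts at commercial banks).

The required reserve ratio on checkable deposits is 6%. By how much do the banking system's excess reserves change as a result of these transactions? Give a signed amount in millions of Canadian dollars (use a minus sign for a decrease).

+$305.52 million

OMO purchase (from banks) $40 million: reserves +$40M, deposits 0.
Discount-window loan $869 million: reserves +$869M, deposits 0.
Currency withdrawal $497 million: reserves −$497M, deposits −$497M.
Government spending $49 million: reserves +$49M, deposits +$49M.
Asset sale (to non-banks) $194 million: reserves −$194M, deposits −$194M.
Totals: Δreserves = +$267M, Δdeposits = −$642M.
Δrequired reserves = 6% × −$642M = −$38.52M.
Δexcess reserves = Δreserves − Δrequired = +$267M − (−$38.52M) = +$305.52 million.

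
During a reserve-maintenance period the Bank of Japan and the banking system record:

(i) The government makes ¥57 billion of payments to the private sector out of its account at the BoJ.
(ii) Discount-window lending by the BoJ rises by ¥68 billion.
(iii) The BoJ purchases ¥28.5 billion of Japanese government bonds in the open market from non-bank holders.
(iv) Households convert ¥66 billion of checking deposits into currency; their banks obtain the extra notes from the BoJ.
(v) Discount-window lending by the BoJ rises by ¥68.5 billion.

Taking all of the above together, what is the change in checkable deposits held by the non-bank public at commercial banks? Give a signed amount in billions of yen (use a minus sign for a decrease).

+¥19.5 billion

Government spending ¥57 billion: non-bank counterparties' bank balances rise → +¥57B.
Discount-window loan ¥68 billion: the counterparty is a bank, so public deposits are unchanged → 0.
Asset purchase (from non-banks) ¥28.5 billion: non-bank counterparties' bank balances rise → +¥28.5B.
Currency withdrawal ¥66 billion: non-bank counterparties' bank balances fall → −¥66B.
Discount-window loan ¥68.5 billion: the counterparty is a bank, so public deposits are unchanged → 0.
Net: 57 + 0 + 28.5 − 66 + 0 = +¥19.5 billion.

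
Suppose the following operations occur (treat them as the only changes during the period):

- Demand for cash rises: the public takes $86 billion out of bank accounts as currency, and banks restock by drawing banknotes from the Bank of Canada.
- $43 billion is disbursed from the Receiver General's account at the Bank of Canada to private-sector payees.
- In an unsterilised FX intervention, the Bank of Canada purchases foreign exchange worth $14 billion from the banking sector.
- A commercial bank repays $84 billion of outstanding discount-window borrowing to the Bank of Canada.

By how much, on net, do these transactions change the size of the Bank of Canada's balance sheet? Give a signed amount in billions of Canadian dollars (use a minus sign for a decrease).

Bank of Canada balance sheet:
  Assets:      Loans to banks −$84B, Foreign assets +$14B
  Liabilities: Bank reserves −$113B, Currency in circulation +$86B, Government deposits −$43B
Change in total Bank of Canada assets = -$70 billion.

-$70 billion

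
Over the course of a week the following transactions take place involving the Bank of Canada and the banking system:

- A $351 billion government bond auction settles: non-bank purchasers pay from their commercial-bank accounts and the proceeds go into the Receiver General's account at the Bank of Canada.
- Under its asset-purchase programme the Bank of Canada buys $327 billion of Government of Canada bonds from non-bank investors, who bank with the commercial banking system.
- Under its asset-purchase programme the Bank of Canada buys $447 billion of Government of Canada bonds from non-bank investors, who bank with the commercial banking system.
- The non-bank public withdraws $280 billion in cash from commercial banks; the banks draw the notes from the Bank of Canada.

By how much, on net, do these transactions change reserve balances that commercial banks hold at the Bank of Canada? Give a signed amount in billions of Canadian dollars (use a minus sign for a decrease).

Government account inflow $351 billion: funds move from bank reserves into the government account → −$351B.
Asset purchase (from non-banks) $327 billion: the Bank of Canada pays by crediting reserve accounts → +$327B.
Asset purchase (from non-banks) $447 billion: the Bank of Canada pays by crediting reserve accounts → +$447B.
Currency withdrawal $280 billion: banks swap reserves for currency → −$280B.
Net: −351 + 327 + 447 − 280 = +$143 billion.

+$143 billion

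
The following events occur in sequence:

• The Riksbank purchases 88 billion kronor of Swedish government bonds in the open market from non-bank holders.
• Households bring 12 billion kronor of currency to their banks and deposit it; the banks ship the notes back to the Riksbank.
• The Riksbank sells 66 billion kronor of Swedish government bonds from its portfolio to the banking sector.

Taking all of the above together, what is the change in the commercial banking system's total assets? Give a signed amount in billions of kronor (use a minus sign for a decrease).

+100 billion

Asset purchase (from non-banks) 88 billion kronor: bank balance sheets expand → +88B.
Currency deposit 12 billion kronor: bank balance sheets expand → +12B.
OMO sale (to banks) 66 billion kronor: just an asset swap on bank balance sheets → 0.
Net: 88 + 12 + 0 = +100 billion.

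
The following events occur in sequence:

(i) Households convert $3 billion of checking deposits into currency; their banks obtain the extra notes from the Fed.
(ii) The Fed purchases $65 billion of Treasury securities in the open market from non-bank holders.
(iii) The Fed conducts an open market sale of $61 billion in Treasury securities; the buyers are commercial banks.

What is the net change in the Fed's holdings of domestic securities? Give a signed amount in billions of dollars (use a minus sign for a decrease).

Currency withdrawal $3 billion: the Fed's securities portfolio is untouched → 0.
Asset purchase (from non-banks) $65 billion: securities added to the Fed's portfolio → +$65B.
OMO sale (to banks) $61 billion: securities removed from the Fed's portfolio → −$61B.
Net: 0 + 65 − 61 = +$4 billion.

+$4 billion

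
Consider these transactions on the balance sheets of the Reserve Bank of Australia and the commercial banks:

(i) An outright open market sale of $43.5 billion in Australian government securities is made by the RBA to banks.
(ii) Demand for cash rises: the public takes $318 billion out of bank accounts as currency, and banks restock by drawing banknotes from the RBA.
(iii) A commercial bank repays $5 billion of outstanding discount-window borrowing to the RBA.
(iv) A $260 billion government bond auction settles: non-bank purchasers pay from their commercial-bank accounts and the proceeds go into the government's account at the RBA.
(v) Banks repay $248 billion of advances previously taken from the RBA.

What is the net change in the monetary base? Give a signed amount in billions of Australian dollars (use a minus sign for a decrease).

RBA balance sheet:
  Assets:      Securities −$43.5B, Loans to banks −$253B
  Liabilities: Bank reserves −$874.5B, Currency in circulation +$318B, Government deposits +$260B
Commercial banking system:
  Assets:      Reserves at CB −$874.5B, Securities +$43.5B
  Liabilities: Checkable deposits −$578B, Borrowings from CB −$253B
Monetary base = currency + reserves: +$318B + (−$874.5B) = -$556.5 billion.

-$556.5 billion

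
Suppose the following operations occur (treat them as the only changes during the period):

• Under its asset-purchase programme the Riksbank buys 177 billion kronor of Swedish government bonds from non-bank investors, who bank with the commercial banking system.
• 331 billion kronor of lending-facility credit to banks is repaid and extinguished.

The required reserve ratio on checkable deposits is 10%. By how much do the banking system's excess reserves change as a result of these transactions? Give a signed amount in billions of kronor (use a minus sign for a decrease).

Asset purchase (from non-banks) 177 billion kronor: reserves +177B, deposits +177B.
Discount-window repayment 331 billion kronor: reserves −331B, deposits 0.
Totals: Δreserves = −154B, Δdeposits = +177B.
Δrequired reserves = 10% × +177B = +17.7B.
Δexcess reserves = Δreserves − Δrequired = −154B − (+17.7B) = -171.7 billion.

-171.7 billion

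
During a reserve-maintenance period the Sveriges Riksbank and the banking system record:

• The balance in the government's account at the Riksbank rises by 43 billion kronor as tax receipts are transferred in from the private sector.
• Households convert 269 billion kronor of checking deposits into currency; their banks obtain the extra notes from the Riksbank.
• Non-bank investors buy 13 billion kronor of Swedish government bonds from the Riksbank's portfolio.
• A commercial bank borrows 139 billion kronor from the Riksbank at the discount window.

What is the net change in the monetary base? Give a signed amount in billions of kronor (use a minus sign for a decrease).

Riksbank balance sheet:
  Assets:      Securities −13B, Loans to banks +139B
  Liabilities: Bank reserves −186B, Currency in circulation +269B, Government deposits +43B
Commercial banking system:
  Assets:      Reserves at CB −186B
  Liabilities: Checkable deposits −325B, Borrowings from CB +139B
Monetary base = currency + reserves: +269B + (−186B) = +83 billion.

+83 billion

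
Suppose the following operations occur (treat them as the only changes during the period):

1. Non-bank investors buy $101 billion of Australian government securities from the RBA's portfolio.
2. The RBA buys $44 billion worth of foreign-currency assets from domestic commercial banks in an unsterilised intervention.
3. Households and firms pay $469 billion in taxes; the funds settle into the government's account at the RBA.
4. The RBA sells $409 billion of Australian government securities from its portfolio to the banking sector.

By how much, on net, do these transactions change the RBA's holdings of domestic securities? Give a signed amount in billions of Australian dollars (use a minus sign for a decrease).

-$510 billion

RBA balance sheet:
  Assets:      Securities −$510B, Foreign assets +$44B
  Liabilities: Bank reserves −$935B, Government deposits +$469B
Commercial banking system:
  Assets:      Reserves at CB −$935B, Securities +$409B, Foreign assets −$44B
  Liabilities: Checkable deposits −$570B
So the change in the RBA's holdings of domestic securities is -$510 billion.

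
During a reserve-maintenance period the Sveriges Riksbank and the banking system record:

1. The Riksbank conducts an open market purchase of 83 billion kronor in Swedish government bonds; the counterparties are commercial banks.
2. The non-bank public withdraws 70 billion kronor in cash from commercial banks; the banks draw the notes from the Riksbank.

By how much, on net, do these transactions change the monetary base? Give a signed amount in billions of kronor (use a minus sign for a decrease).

Riksbank balance sheet:
  Assets:      Securities +83B
  Liabilities: Bank reserves +13B, Currency in circulation +70B
Monetary base = currency + reserves: +70B + (+13B) = +83 billion.

+83 billion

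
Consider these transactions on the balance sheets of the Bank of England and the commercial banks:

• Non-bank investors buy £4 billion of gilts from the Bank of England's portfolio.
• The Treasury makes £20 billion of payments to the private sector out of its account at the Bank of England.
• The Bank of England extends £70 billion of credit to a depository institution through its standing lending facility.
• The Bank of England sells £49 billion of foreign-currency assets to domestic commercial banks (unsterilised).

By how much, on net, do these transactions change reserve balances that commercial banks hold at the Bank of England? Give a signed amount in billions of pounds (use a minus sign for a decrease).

+£37 billion

Asset sale (to non-banks) £4 billion: the non-bank buyers' banks settle from reserves → −£4B.
Government spending £20 billion: government payments flow into bank reserve accounts → +£20B.
Discount-window loan £70 billion: the loan is credited to the bank's reserve account → +£70B.
FX sale £49 billion: the buying banks pay out of their reserve balances → −£49B.
Net: −4 + 20 + 70 − 49 = +£37 billion.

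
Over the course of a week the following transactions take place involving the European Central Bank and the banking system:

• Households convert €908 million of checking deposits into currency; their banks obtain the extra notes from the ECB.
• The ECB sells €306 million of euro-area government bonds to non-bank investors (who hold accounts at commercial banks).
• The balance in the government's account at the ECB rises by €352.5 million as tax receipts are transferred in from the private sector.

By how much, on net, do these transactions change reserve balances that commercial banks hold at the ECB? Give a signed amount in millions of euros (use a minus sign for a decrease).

-€1566.5 million

Currency withdrawal €908 million: banks swap reserves for currency → −€908M.
Asset sale (to non-banks) €306 million: the non-bank buyers' banks settle from reserves → −€306M.
Government account inflow €352.5 million: funds move from bank reserves into the government account → −€352.5M.
Net: −908 − 306 − 352.5 = -€1566.5 million.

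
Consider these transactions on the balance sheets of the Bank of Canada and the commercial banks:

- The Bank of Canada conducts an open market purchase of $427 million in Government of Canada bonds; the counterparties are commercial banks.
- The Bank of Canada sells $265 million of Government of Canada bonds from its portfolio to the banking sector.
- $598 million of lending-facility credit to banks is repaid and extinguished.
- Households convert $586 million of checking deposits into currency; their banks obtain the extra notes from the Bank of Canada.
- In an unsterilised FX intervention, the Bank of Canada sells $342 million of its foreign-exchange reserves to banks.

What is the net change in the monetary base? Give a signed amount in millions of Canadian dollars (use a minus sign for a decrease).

Bank of Canada balance sheet:
  Assets:      Securities +$162M, Loans to banks −$598M, Foreign assets −$342M
  Liabilities: Bank reserves −$1364M, Currency in circulation +$586M
Commercial banking system:
  Assets:      Reserves at CB −$1364M, Securities −$162M, Foreign assets +$342M
  Liabilities: Checkable deposits −$586M, Borrowings from CB −$598M
Monetary base = currency + reserves: +$586M + (−$1364M) = -$778 million.

-$778 million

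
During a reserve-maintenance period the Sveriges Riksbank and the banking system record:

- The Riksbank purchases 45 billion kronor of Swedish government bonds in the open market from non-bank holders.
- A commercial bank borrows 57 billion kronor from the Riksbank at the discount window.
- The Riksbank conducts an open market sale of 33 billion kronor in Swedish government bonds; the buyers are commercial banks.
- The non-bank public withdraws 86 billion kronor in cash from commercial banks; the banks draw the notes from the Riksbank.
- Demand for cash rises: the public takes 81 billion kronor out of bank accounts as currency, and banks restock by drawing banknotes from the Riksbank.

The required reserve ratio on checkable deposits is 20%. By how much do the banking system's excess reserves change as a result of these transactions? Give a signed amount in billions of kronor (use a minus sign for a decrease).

Asset purchase (from non-banks) 45 billion kronor: reserves +45B, deposits +45B.
Discount-window loan 57 billion kronor: reserves +57B, deposits 0.
OMO sale (to banks) 33 billion kronor: reserves −33B, deposits 0.
Currency withdrawal 86 billion kronor: reserves −86B, deposits −86B.
Currency withdrawal 81 billion kronor: reserves −81B, deposits −81B.
Totals: Δreserves = −98B, Δdeposits = −122B.
Δrequired reserves = 20% × −122B = −24.4B.
Δexcess reserves = Δreserves − Δrequired = −98B − (−24.4B) = -73.6 billion.

-73.6 billion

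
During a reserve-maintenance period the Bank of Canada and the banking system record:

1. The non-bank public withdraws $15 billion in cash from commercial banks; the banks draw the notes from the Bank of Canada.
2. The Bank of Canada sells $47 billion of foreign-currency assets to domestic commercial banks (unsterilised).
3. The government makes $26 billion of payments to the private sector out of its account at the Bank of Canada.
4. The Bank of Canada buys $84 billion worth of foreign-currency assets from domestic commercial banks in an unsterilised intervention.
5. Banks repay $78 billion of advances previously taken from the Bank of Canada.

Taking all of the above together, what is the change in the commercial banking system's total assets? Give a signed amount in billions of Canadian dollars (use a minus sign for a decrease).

-$67 billion

Currency withdrawal $15 billion: bank balance sheets shrink → −$15B.
FX sale $47 billion: just an asset swap on bank balance sheets → 0.
Government spending $26 billion: bank balance sheets expand → +$26B.
FX purchase $84 billion: just an asset swap on bank balance sheets → 0.
Discount-window repayment $78 billion: bank balance sheets shrink → −$78B.
Net: −15 + 0 + 26 + 0 − 78 = -$67 billion.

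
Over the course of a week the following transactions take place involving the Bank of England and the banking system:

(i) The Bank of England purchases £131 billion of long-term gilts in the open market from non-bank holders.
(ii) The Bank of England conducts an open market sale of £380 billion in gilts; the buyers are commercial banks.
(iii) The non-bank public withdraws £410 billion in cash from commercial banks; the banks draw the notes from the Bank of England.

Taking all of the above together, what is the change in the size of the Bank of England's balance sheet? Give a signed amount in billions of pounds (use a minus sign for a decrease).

-£249 billion

Asset purchase (from non-banks) £131 billion: a Bank of England asset is acquired → +£131B.
OMO sale (to banks) £380 billion: a Bank of England asset is shed → −£380B.
Currency withdrawal £410 billion: only the composition of liabilities changes → 0.
Net: 131 − 380 + 0 = -£249 billion.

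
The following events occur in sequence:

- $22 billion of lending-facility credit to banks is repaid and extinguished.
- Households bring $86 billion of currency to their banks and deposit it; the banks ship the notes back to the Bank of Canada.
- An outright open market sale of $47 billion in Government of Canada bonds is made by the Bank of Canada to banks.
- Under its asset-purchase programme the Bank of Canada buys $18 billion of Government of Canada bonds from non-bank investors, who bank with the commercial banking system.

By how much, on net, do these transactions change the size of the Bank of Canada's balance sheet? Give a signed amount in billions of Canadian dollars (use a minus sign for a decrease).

Bank of Canada balance sheet:
  Assets:      Securities −$29B, Loans to banks −$22B
  Liabilities: Bank reserves +$35B, Currency in circulation −$86B
Change in total Bank of Canada assets = -$51 billion.

-$51 billion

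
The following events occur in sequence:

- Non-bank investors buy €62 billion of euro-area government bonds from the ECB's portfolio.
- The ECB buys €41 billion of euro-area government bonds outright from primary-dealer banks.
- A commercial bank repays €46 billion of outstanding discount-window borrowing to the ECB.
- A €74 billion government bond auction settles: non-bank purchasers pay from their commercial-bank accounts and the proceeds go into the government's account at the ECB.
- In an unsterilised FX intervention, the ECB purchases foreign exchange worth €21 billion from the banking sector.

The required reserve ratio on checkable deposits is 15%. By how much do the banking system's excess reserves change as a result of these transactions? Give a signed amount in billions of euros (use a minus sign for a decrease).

-€99.6 billion

Asset sale (to non-banks) €62 billion: reserves −€62B, deposits −€62B.
OMO purchase (from banks) €41 billion: reserves +€41B, deposits 0.
Discount-window repayment €46 billion: reserves −€46B, deposits 0.
Government account inflow €74 billion: reserves −€74B, deposits −€74B.
FX purchase €21 billion: reserves +€21B, deposits 0.
Totals: Δreserves = −€120B, Δdeposits = −€136B.
Δrequired reserves = 15% × −€136B = −€20.4B.
Δexcess reserves = Δreserves − Δrequired = −€120B − (−€20.4B) = -€99.6 billion.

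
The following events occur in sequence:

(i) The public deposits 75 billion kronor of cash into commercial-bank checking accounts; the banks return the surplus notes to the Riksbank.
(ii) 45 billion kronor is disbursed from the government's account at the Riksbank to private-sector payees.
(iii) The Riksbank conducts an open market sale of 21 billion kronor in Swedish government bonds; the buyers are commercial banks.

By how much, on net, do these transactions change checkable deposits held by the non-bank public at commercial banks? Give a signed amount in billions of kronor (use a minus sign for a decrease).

+120 billion

Currency deposit 75 billion kronor: non-bank counterparties' bank balances rise → +75B.
Government spending 45 billion kronor: non-bank counterparties' bank balances rise → +45B.
OMO sale (to banks) 21 billion kronor: the counterparty is a bank, so public deposits are unchanged → 0.
Net: 75 + 45 + 0 = +120 billion.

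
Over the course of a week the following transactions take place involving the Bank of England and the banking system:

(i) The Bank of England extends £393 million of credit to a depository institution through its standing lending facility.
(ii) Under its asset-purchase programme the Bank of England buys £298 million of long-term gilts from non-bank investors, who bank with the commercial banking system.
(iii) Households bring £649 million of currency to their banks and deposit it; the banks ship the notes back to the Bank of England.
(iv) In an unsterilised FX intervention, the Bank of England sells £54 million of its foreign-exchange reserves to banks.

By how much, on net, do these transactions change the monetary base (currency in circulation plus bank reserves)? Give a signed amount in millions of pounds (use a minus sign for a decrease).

+£637 million

Bank of England balance sheet:
  Assets:      Securities +£298M, Loans to banks +£393M, Foreign assets −£54M
  Liabilities: Bank reserves +£1286M, Currency in circulation −£649M
Commercial banking system:
  Assets:      Reserves at CB +£1286M, Foreign assets +£54M
  Liabilities: Checkable deposits +£947M, Borrowings from CB +£393M
Monetary base = currency + reserves: −£649M + (+£1286M) = +£637 million.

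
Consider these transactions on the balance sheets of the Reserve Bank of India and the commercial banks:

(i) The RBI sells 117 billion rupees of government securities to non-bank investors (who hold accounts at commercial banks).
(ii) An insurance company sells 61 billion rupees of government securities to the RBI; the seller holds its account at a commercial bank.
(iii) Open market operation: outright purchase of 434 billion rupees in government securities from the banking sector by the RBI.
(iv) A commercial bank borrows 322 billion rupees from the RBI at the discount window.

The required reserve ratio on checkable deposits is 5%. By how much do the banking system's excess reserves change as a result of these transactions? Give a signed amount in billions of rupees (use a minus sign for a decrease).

Asset sale (to non-banks) 117 billion rupees: reserves −117B, deposits −117B.
Asset purchase (from non-banks) 61 billion rupees: reserves +61B, deposits +61B.
OMO purchase (from banks) 434 billion rupees: reserves +434B, deposits 0.
Discount-window loan 322 billion rupees: reserves +322B, deposits 0.
Totals: Δreserves = +700B, Δdeposits = −56B.
Δrequired reserves = 5% × −56B = −2.8B.
Δexcess reserves = Δreserves − Δrequired = +700B − (−2.8B) = +702.8 billion.

+702.8 billion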